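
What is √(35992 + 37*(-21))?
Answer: √35215 ≈ 187.66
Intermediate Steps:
√(35992 + 37*(-21)) = √(35992 - 777) = √35215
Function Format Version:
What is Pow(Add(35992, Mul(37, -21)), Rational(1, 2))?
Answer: Pow(35215, Rational(1, 2)) ≈ 187.66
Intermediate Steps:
Pow(Add(35992, Mul(37, -21)), Rational(1, 2)) = Pow(Add(35992, -777), Rational(1, 2)) = Pow(35215, Rational(1, 2))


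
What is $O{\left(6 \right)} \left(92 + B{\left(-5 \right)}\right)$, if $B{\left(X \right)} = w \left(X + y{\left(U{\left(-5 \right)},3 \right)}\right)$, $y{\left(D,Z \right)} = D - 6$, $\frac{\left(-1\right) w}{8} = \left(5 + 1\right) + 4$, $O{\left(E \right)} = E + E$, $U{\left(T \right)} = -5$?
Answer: $16464$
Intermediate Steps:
$O{\left(E \right)} = 2 E$
$w = -80$ ($w = - 8 \left(\left(5 + 1\right) + 4\right) = - 8 \left(6 + 4\right) = \left(-8\right) 10 = -80$)
$y{\left(D,Z \right)} = -6 + D$ ($y{\left(D,Z \right)} = D - 6 = -6 + D$)
$B{\left(X \right)} = 880 - 80 X$ ($B{\left(X \right)} = - 80 \left(X - 11\right) = - 80 \left(-11 + X\right) = 880 - 80 X$)
$O{\left(6 \right)} \left(92 + B{\left(-5 \right)}\right) = 2 \cdot 6 \left(92 + \left(880 - -400\right)\right) = 12 \left(92 + \left(880 + 400\right)\right) = 12 \left(92 + 1280\right) = 12 \cdot 1372 = 16464$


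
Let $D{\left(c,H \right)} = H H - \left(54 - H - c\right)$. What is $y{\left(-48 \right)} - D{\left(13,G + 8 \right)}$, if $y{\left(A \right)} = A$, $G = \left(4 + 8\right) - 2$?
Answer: $-349$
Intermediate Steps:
$G = 10$ ($G = 12 - 2 = 10$)
$D{\left(c,H \right)} = -54 + H + c + H^{2}$ ($D{\left(c,H \right)} = H^{2} - \left(54 - H - c\right) = H^{2} + \left(-54 + H + c\right) = -54 + H + c + H^{2}$)
$y{\left(-48 \right)} - D{\left(13,G + 8 \right)} = -48 - \left(-54 + \left(10 + 8\right) + 13 + \left(10 + 8\right)^{2}\right) = -48 - \left(-54 + 18 + 13 + 18^{2}\right) = -48 - \left(-54 + 18 + 13 + 324\right) = -48 - 301 = -349$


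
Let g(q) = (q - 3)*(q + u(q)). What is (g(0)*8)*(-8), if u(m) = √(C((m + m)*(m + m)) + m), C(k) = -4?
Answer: 384*I ≈ 384.0*I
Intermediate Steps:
u(m) = √(-4 + m)
g(q) = (-3 + q)*(q + √(-4 + q)) (g(q) = (q - 3)*(q + √(-4 + q)) = (-3 + q)*(q + √(-4 + q)))
(g(0)*8)*(-8) = ((0² - 3*0 - 3*√(-4 + 0) + 0*√(-4 + 0))*8)*(-8) = ((0 + 0 - 6*I + 0*√(-4))*8)*(-8) = ((0 + 0 - 6*I + 0*(2*I))*8)*(-8) = ((0 + 0 - 6*I + 0)*8)*(-8) = (-6*I*8)*(-8) = -48*I*(-8) = 384*I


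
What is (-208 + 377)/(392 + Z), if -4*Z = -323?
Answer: 676/1891 ≈ 0.35748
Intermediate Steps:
Z = 323/4 (Z = -¼*(-323) = 323/4 ≈ 80.750)
(-208 + 377)/(392 + Z) = (-208 + 377)/(392 + 323/4) = 169/(1891/4) = 169*(4/1891) = 676/1891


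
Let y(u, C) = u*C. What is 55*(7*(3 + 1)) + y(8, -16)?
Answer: 1412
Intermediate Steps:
y(u, C) = C*u
55*(7*(3 + 1)) + y(8, -16) = 55*(7*(3 + 1)) - 16*8 = 55*(7*4) - 128 = 55*28 - 128 = 1540 - 128 = 1412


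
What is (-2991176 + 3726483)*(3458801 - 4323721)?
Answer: -635981730440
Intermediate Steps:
(-2991176 + 3726483)*(3458801 - 4323721) = 735307*(-864920) = -635981730440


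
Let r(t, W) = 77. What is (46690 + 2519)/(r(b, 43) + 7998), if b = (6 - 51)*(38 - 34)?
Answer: 49209/8075 ≈ 6.0940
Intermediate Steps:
b = -180 (b = -45*4 = -180)
(46690 + 2519)/(r(b, 43) + 7998) = (46690 + 2519)/(77 + 7998) = 49209/8075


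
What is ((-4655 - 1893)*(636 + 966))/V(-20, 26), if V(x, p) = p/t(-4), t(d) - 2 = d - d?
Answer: -10489896/13 ≈ -8.0692e+5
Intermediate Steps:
t(d) = 2 (t(d) = 2 + (d - d) = 2 + 0 = 2)
V(x, p) = p/2
((-4655 - 1893)*(636 + 966))/V(-20, 26) = ((-4655 - 1893)*(636 + 966))/(((1/2)*26)) = -6548*1602/13 = -10489896*1/13 = -10489896/13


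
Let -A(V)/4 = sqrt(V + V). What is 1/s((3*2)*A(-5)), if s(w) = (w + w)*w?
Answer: -1/11520 ≈ -8.6806e-5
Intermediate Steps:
A(V) = -4*sqrt(2)*sqrt(V) (A(V) = -4*sqrt(V + V) = -4*sqrt(2)*sqrt(V))
s(w) = 2*w**2 (s(w) = (2*w)*w = 2*w**2)
1/s((3*2)*A(-5)) = 1/(2*((3*2)*(-4*sqrt(2)*sqrt(-5)))**2) = 1/(2*(6*(-4*sqrt(2)*I*sqrt(5)))**2) = 1/(2*(6*(-4*I*sqrt(10)))**2) = 1/(2*(-24*I*sqrt(10))**2) = 1/(2*(-5760)) = 1/(-11520) = -1/11520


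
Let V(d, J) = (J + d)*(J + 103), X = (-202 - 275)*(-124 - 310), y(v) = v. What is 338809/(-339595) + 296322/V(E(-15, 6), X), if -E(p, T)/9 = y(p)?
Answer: -4845583017587809/4856857863710745 ≈ -0.99768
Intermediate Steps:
E(p, T) = -9*p
X = 207018 (X = -477*(-434) = 207018)
V(d, J) = (103 + J)*(J + d) (V(d, J) = (J + d)*(103 + J) = (103 + J)*(J + d))
338809/(-339595) + 296322/V(E(-15, 6), X) = 338809/(-339595) + 296322/(207018**2 + 103*207018 + 103*(-9*(-15)) + 207018*(-9*(-15))) = 338809*(-1/339595) + 296322/(42856452324 + 21322854 + 103*135 + 207018*135) = -338809/339595 + 296322/(42856452324 + 21322854 + 13905 + 27947430) = -338809/339595 + 296322/42905736513 = -338809/339595 + 296322*(1/42905736513) = -338809/339595 + 98774/14301912171 = -4845583017587809/4856857863710745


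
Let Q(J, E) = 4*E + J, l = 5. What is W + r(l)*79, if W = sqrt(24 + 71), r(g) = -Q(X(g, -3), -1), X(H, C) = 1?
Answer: 237 + sqrt(95) ≈ 246.75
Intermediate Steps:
Q(J, E) = J + 4*E
r(g) = 3 (r(g) = -(1 + 4*(-1)) = -(1 - 4) = -1*(-3) = 3)
W = sqrt(95) ≈ 9.7468
W + r(l)*79 = sqrt(95) + 3*79 = sqrt(95) + 237 = 237 + sqrt(95)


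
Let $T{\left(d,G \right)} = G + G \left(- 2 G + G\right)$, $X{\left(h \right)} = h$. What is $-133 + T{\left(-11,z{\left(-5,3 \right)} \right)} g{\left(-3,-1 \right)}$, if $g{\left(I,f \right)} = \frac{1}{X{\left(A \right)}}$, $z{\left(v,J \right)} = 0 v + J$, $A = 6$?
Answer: $-134$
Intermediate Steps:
$z{\left(v,J \right)} = J$ ($z{\left(v,J \right)} = 0 + J = J$)
$T{\left(d,G \right)} = G - G^{2}$ ($T{\left(d,G \right)} = G + G \left(- G\right) = G - G^{2}$)
$g{\left(I,f \right)} = \frac{1}{6}$
$-133 + T{\left(-11,z{\left(-5,3 \right)} \right)} g{\left(-3,-1 \right)} = -133 + 3 \left(1 - 3\right) \frac{1}{6} = -133 + 3 \left(-2\right) \frac{1}{6} = -133 - 1 = -134$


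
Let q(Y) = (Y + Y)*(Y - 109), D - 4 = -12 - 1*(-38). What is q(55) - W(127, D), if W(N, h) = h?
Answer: -5970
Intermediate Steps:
D = 30 (D = 4 + (-12 - 1*(-38)) = 4 + (-12 + 38) = 4 + 26 = 30)
q(Y) = 2*Y*(-109 + Y) (q(Y) = (2*Y)*(-109 + Y) = 2*Y*(-109 + Y))
q(55) - W(127, D) = 2*55*(-109 + 55) - 1*30 = 2*55*(-54) - 30 = -5940 - 30 = -5970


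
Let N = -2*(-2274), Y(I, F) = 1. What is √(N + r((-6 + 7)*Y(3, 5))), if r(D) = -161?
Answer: √4387 ≈ 66.234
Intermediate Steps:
N = 4548
√(N + r((-6 + 7)*Y(3, 5))) = √(4548 - 161) = √4387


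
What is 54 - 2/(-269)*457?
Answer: 15440/269 ≈ 57.398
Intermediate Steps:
54 - 2/(-269)*457 = 54 - 2*(-1/269)*457 = 54 + (2/269)*457 = 54 + 914/269 = 15440/269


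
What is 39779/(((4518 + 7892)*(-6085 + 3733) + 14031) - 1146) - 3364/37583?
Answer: -99641177497/1096500373605 ≈ -0.090872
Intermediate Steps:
39779/(((4518 + 7892)*(-6085 + 3733) + 14031) - 1146) - 3364/37583 = 39779/((12410*(-2352) + 14031) - 1146) - 3364*1/37583 = 39779/((-29188320 + 14031) - 1146) - 3364/37583 = 39779/(-29174289 - 1146) - 3364/37583 = 39779/(-29175435) - 3364/37583 = 39779*(-1/29175435) - 3364/37583 = -39779/29175435 - 3364/37583 = -99641177497/1096500373605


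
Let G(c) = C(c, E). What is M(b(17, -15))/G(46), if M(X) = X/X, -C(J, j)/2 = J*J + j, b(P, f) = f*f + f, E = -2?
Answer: -1/4228 ≈ -0.00023652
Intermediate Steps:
b(P, f) = f + f**2 (b(P, f) = f**2 + f = f + f**2)
C(J, j) = -2*j - 2*J**2 (C(J, j) = -2*(J*J + j) = -2*(J**2 + j) = -2*(j + J**2) = -2*j - 2*J**2)
G(c) = 4 - 2*c**2 (G(c) = -2*(-2) - 2*c**2 = 4 - 2*c**2)
M(X) = 1
M(b(17, -15))/G(46) = 1/(4 - 2*46**2) = 1/(4 - 2*2116) = 1/(4 - 4232) = 1/(-4228) = 1*(-1/4228) = -1/4228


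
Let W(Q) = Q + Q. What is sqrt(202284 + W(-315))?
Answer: 3*sqrt(22406) ≈ 449.06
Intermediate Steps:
W(Q) = 2*Q
sqrt(202284 + W(-315)) = sqrt(202284 + 2*(-315)) = sqrt(202284 - 630) = sqrt(201654) = 3*sqrt(22406)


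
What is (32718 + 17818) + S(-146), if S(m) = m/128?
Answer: 3234231/64 ≈ 50535.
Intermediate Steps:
S(m) = m/128 (S(m) = m*(1/128) = m/128)
(32718 + 17818) + S(-146) = (32718 + 17818) + (1/128)*(-146) = 50536 - 73/64 = 3234231/64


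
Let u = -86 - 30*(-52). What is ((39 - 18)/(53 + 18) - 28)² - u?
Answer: -3561345/5041 ≈ -706.48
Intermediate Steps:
u = 1474 (u = -86 + 1560 = 1474)
((39 - 18)/(53 + 18) - 28)² - u = ((39 - 18)/(53 + 18) - 28)² - 1*1474 = (21/71 - 28)² - 1474 = (-1967/71)² - 1474 = 3869089/5041 - 1474 = -3561345/5041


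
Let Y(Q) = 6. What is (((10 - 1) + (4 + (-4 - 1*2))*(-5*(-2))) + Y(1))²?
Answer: 25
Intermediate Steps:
(((10 - 1) + (4 + (-4 - 1*2))*(-5*(-2))) + Y(1))² = (((10 - 1) + (4 + (-4 - 1*2))*(-5*(-2))) + 6)² = ((9 + (4 + (-4 - 2))*10) + 6)² = ((9 + (4 - 6)*10) + 6)² = ((9 - 2*10) + 6)² = ((9 - 20) + 6)² = (-11 + 6)² = (-5)² = 25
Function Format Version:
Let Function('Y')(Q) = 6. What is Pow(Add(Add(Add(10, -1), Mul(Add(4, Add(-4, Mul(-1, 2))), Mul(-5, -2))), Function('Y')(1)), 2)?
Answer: 25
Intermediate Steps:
Pow(Add(Add(Add(10, -1), Mul(Add(4, Add(-4, Mul(-1, 2))), Mul(-5, -2))), Function('Y')(1)), 2) = Pow(Add(Add(Add(10, -1), Mul(Add(4, Add(-4, Mul(-1, 2))), Mul(-5, -2))), 6), 2) = Pow(Add(Add(9, Mul(Add(4, Add(-4, -2)), 10)), 6), 2) = Pow(Add(Add(9, Mul(Add(4, -6), 10)), 6), 2) = Pow(Add(Add(9, Mul(-2, 10)), 6), 2) = Pow(Add(Add(9, -20), 6), 2) = Pow(Add(-11, 6), 2) = Pow(-5, 2) = 25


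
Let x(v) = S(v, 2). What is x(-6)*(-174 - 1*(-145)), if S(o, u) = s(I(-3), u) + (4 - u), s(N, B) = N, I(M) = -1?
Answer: -29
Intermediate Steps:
S(o, u) = 3 - u (S(o, u) = -1 + (4 - u) = 3 - u)
x(v) = 1 (x(v) = 3 - 1*2 = 3 - 2 = 1)
x(-6)*(-174 - 1*(-145)) = 1*(-174 - 1*(-145)) = 1*(-174 + 145) = 1*(-29) = -29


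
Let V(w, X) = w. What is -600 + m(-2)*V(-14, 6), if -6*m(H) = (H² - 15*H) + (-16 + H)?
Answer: -1688/3 ≈ -562.67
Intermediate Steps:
m(H) = 8/3 - H²/6 + 7*H/3 (m(H) = -((H² - 15*H) + (-16 + H))/6 = -(-16 + H² - 14*H)/6 = 8/3 - H²/6 + 7*H/3)
-600 + m(-2)*V(-14, 6) = -600 + (8/3 - ⅙*(-2)² + (7/3)*(-2))*(-14) = -600 + (8/3 - ⅙*4 - 14/3)*(-14) = -600 + (8/3 - ⅔ - 14/3)*(-14) = -600 - 8/3*(-14) = -600 + 112/3 = -1688/3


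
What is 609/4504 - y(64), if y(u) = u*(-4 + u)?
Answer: -17294751/4504 ≈ -3839.9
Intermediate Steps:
609/4504 - y(64) = 609/4504 - 64*(-4 + 64) = 609*(1/4504) - 64*60 = 609/4504 - 1*3840 = 609/4504 - 3840 = -17294751/4504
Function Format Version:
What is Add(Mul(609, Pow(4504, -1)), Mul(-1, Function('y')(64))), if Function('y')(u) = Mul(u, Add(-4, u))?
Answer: Rational(-17294751, 4504) ≈ -3839.9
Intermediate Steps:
Add(Mul(609, Pow(4504, -1)), Mul(-1, Function('y')(64))) = Add(Mul(609, Pow(4504, -1)), Mul(-1, Mul(64, Add(-4, 64)))) = Add(Mul(609, Rational(1, 4504)), Mul(-1, Mul(64, 60))) = Add(Rational(609, 4504), Mul(-1, 3840)) = Add(Rational(609, 4504), -3840) = Rational(-17294751, 4504)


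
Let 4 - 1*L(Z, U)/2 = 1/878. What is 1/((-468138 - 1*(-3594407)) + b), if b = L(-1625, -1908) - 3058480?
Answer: 439/29762882 ≈ 1.4750e-5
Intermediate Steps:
L(Z, U) = 3511/439 (L(Z, U) = 8 - 2/878 = 8 - 2*1/878 = 8 - 1/439 = 3511/439)
b = -1342669209/439 (b = 3511/439 - 3058480 = -1342669209/439 ≈ -3.0585e+6)
1/((-468138 - 1*(-3594407)) + b) = 1/((-468138 - 1*(-3594407)) - 1342669209/439) = 1/((-468138 + 3594407) - 1342669209/439) = 1/(3126269 - 1342669209/439) = 1/(29762882/439) = 439/29762882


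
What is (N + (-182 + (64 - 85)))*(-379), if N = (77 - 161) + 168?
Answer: 45101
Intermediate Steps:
N = 84 (N = -84 + 168 = 84)
(N + (-182 + (64 - 85)))*(-379) = (84 + (-182 + (64 - 85)))*(-379) = (84 + (-182 - 21))*(-379) = (84 - 203)*(-379) = -119*(-379) = 45101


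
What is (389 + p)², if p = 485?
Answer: 763876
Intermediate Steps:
(389 + p)² = (389 + 485)² = 874² = 763876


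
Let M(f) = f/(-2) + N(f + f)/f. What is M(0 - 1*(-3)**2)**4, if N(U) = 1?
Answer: 38950081/104976 ≈ 371.04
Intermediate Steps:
M(f) = 1/f - f/2 (M(f) = f/(-2) + 1/f = f*(-1/2) + 1/f = -f/2 + 1/f = 1/f - f/2)
M(0 - 1*(-3)**2)**4 = (1/(0 - 1*(-3)**2) - (0 - 1*(-3)**2)/2)**4 = (1/(0 - 1*9) - (0 - 1*9)/2)**4 = (1/(0 - 9) - (0 - 9)/2)**4 = (1/(-9) - 1/2*(-9))**4 = (-1/9 + 9/2)**4 = (79/18)**4 = 38950081/104976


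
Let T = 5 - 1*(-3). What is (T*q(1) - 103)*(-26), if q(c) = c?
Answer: 2470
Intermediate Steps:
T = 8 (T = 5 + 3 = 8)
(T*q(1) - 103)*(-26) = (8*1 - 103)*(-26) = (8 - 103)*(-26) = -95*(-26) = 2470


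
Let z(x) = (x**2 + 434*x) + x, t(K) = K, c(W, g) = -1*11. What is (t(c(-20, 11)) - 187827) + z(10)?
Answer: -183388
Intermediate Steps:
c(W, g) = -11
z(x) = x**2 + 435*x
(t(c(-20, 11)) - 187827) + z(10) = (-11 - 187827) + 10*(435 + 10) = -187838 + 10*445 = -187838 + 4450 = -183388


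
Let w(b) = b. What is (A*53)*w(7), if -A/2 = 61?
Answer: -45262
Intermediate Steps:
A = -122 (A = -2*61 = -122)
(A*53)*w(7) = -122*53*7 = -6466*7 = -45262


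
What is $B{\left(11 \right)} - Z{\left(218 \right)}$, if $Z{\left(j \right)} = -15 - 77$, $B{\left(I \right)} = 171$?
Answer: $263$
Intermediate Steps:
$Z{\left(j \right)} = -92$ ($Z{\left(j \right)} = -15 - 77 = -92$)
$B{\left(11 \right)} - Z{\left(218 \right)} = 171 - -92 = 171 + 92 = 263$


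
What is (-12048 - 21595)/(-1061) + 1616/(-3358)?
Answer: 55629309/1781419 ≈ 31.228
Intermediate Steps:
(-12048 - 21595)/(-1061) + 1616/(-3358) = -33643*(-1/1061) + 1616*(-1/3358) = 33643/1061 - 808/1679 = 55629309/1781419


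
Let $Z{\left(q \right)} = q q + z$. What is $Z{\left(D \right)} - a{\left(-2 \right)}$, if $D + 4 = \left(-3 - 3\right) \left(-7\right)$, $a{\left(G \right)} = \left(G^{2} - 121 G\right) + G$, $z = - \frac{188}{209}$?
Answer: $\frac{250612}{209} \approx 1199.1$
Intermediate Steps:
$z = - \frac{188}{209}$ ($z = \left(-188\right) \frac{1}{209} = - \frac{188}{209} \approx -0.89952$)
$a{\left(G \right)} = G^{2} - 120 G$
$D = 38$ ($D = -4 + \left(-3 - 3\right) \left(-7\right) = -4 - -42 = -4 + 42 = 38$)
$Z{\left(q \right)} = - \frac{188}{209} + q^{2}$ ($Z{\left(q \right)} = q q - \frac{188}{209} = q^{2} - \frac{188}{209} = - \frac{188}{209} + q^{2}$)
$Z{\left(D \right)} - a{\left(-2 \right)} = \left(- \frac{188}{209} + 38^{2}\right) - - 2 \left(-120 - 2\right) = \left(- \frac{188}{209} + 1444\right) - \left(-2\right) \left(-122\right) = \frac{301608}{209} - 244 = \frac{250612}{209}$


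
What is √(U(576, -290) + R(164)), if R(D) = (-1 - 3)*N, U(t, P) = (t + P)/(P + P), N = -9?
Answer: √2986130/290 ≈ 5.9588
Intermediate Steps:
U(t, P) = (P + t)/(2*P) (U(t, P) = (P + t)/((2*P)) = (P + t)*(1/(2*P)) = (P + t)/(2*P))
R(D) = 36 (R(D) = (-1 - 3)*(-9) = -4*(-9) = 36)
√(U(576, -290) + R(164)) = √((½)*(-290 + 576)/(-290) + 36) = √((½)*(-1/290)*286 + 36) = √(-143/290 + 36) = √(10297/290) = √2986130/290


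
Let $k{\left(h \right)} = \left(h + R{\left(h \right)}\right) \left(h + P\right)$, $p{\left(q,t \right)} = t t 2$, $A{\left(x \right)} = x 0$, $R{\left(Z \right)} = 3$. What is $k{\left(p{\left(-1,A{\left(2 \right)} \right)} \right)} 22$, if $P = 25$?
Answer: $1650$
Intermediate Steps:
$A{\left(x \right)} = 0$
$p{\left(q,t \right)} = 2 t^{2}$ ($p{\left(q,t \right)} = t^{2} \cdot 2 = 2 t^{2}$)
$k{\left(h \right)} = \left(3 + h\right) \left(25 + h\right)$ ($k{\left(h \right)} = \left(h + 3\right) \left(h + 25\right) = \left(3 + h\right) \left(25 + h\right)$)
$k{\left(p{\left(-1,A{\left(2 \right)} \right)} \right)} 22 = \left(75 + \left(2 \cdot 0^{2}\right)^{2} + 28 \cdot 2 \cdot 0^{2}\right) 22 = \left(75 + \left(2 \cdot 0\right)^{2} + 28 \cdot 2 \cdot 0\right) 22 = \left(75 + 0^{2} + 28 \cdot 0\right) 22 = \left(75 + 0 + 0\right) 22 = 75 \cdot 22 = 1650$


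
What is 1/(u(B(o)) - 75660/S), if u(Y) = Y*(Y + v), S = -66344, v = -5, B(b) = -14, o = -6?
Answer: 16586/4430791 ≈ 0.0037434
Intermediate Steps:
u(Y) = Y*(-5 + Y) (u(Y) = Y*(Y - 5) = Y*(-5 + Y))
1/(u(B(o)) - 75660/S) = 1/(-14*(-5 - 14) - 75660/(-66344)) = 1/(-14*(-19) - 75660*(-1/66344)) = 1/(266 + 18915/16586) = 1/(4430791/16586) = 16586/4430791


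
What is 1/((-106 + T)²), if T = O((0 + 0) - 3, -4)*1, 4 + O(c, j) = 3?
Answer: 1/11449 ≈ 8.7344e-5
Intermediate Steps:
O(c, j) = -1 (O(c, j) = -4 + 3 = -1)
T = -1 (T = -1*1 = -1)
1/((-106 + T)²) = 1/((-106 - 1)²) = 1/((-107)²) = 1/11449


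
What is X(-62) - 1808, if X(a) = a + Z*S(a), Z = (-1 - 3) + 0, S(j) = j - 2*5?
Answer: -1582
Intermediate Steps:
S(j) = -10 + j (S(j) = j - 10 = -10 + j)
Z = -4 (Z = -4 + 0 = -4)
X(a) = 40 - 3*a (X(a) = a - 4*(-10 + a) = a + (40 - 4*a) = 40 - 3*a)
X(-62) - 1808 = (40 - 3*(-62)) - 1808 = (40 + 186) - 1808 = 226 - 1808 = -1582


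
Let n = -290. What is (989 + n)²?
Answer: 488601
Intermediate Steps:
(989 + n)² = (989 - 290)² = 699² = 488601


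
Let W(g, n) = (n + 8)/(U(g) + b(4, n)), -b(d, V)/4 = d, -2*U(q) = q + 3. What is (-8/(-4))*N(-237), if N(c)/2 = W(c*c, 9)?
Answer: -34/14051 ≈ -0.0024198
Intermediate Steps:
U(q) = -3/2 - q/2 (U(q) = -(q + 3)/2 = -(3 + q)/2 = -3/2 - q/2)
b(d, V) = -4*d
W(g, n) = (8 + n)/(-35/2 - g/2) (W(g, n) = (n + 8)/((-3/2 - g/2) - 4*4) = (8 + n)/((-3/2 - g/2) - 16) = (8 + n)/(-35/2 - g/2))
N(c) = -68/(35 + c²) (N(c) = 2*(2*(-8 - 1*9)/(35 + c*c)) = 2*(2*(-8 - 9)/(35 + c²)) = 2*(2*(-17)/(35 + c²)) = 2*(-34/(35 + c²)) = -68/(35 + c²))
(-8/(-4))*N(-237) = (-8/(-4))*(-68/(35 + (-237)²)) = (-8*(-¼))*(-68/(35 + 56169)) = 2*(-68/56204) = 2*(-68*1/56204) = 2*(-17/14051) = -34/14051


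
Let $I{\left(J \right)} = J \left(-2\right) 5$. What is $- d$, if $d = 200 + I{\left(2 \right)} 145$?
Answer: $2700$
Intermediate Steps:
$I{\left(J \right)} = - 10 J$ ($I{\left(J \right)} = - 2 J 5 = - 10 J$)
$d = -2700$ ($d = 200 + \left(-10\right) 2 \cdot 145 = 200 - 2900 = -2700$)
$- d = \left(-1\right) \left(-2700\right) = 2700$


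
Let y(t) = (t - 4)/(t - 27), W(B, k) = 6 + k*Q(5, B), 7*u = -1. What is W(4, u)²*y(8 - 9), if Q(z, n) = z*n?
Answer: 605/343 ≈ 1.7638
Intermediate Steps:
u = -⅐ (u = (⅐)*(-1) = -⅐ ≈ -0.14286)
Q(z, n) = n*z
W(B, k) = 6 + 5*B*k (W(B, k) = 6 + k*(B*5) = 6 + k*(5*B) = 6 + 5*B*k)
y(t) = (-4 + t)/(-27 + t)
W(4, u)²*y(8 - 9) = (6 + 5*4*(-⅐))²*((-4 + (8 - 9))/(-27 + (8 - 9))) = (6 - 20/7)²*((-4 - 1)/(-27 - 1)) = (22/7)²*(-5/(-28)) = 484*(-1/28*(-5))/49 = (484/49)*(5/28) = 605/343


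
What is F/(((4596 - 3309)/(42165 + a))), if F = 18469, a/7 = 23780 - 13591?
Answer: 190546352/117 ≈ 1.6286e+6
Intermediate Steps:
a = 71323 (a = 7*(23780 - 13591) = 7*10189 = 71323)
F/(((4596 - 3309)/(42165 + a))) = 18469/(((4596 - 3309)/(42165 + 71323))) = 18469/((1287/113488)) = 18469/((1287*(1/113488))) = 18469/(1287/113488) = 18469*(113488/1287) = 190546352/117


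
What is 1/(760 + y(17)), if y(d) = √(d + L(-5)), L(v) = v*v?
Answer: 380/288779 - √42/577558 ≈ 0.0013047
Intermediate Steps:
L(v) = v²
y(d) = √(25 + d) (y(d) = √(d + (-5)²) = √(d + 25) = √(25 + d))
1/(760 + y(17)) = 1/(760 + √(25 + 17)) = 1/(760 + √42)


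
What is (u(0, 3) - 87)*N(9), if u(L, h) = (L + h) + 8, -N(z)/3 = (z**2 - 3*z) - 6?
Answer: 10944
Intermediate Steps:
N(z) = 18 - 3*z**2 + 9*z (N(z) = -3*((z**2 - 3*z) - 6) = -3*(-6 + z**2 - 3*z) = 18 - 3*z**2 + 9*z)
u(L, h) = 8 + L + h
(u(0, 3) - 87)*N(9) = ((8 + 0 + 3) - 87)*(18 - 3*9**2 + 9*9) = (11 - 87)*(18 - 3*81 + 81) = -76*(18 - 243 + 81) = -76*(-144) = 10944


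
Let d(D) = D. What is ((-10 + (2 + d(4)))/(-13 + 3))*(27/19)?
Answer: 54/95 ≈ 0.56842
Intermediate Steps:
((-10 + (2 + d(4)))/(-13 + 3))*(27/19) = ((-10 + (2 + 4))/(-13 + 3))*(27/19) = ((-10 + 6)/(-10))*(27*(1/19)) = -4*(-1/10)*(27/19) = (2/5)*(27/19) = 54/95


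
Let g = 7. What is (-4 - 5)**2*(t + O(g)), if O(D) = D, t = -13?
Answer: -486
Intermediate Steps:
(-4 - 5)**2*(t + O(g)) = (-4 - 5)**2*(-13 + 7) = (-9)**2*(-6) = 81*(-6) = -486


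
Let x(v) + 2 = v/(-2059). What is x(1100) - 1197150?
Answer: -2464937068/2059 ≈ -1.1972e+6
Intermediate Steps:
x(v) = -2 - v/2059 (x(v) = -2 + v/(-2059) = -2 + v*(-1/2059) = -2 - v/2059)
x(1100) - 1197150 = (-2 - 1/2059*1100) - 1197150 = (-2 - 1100/2059) - 1197150 = -5218/2059 - 1197150 = -2464937068/2059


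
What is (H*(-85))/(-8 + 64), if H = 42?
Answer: -255/4 ≈ -63.750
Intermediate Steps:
(H*(-85))/(-8 + 64) = (42*(-85))/(-8 + 64) = -3570/56 = -3570*1/56 = -255/4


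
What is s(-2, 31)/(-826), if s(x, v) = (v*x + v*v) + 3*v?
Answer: -496/413 ≈ -1.2010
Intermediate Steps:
s(x, v) = v² + 3*v + v*x (s(x, v) = (v*x + v²) + 3*v = (v² + v*x) + 3*v = v² + 3*v + v*x)
s(-2, 31)/(-826) = (31*(3 + 31 - 2))/(-826) = (31*32)*(-1/826) = 992*(-1/826) = -496/413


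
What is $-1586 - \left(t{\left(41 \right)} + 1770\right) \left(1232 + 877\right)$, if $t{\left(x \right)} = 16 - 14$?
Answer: $-3738734$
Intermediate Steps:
$t{\left(x \right)} = 2$ ($t{\left(x \right)} = 16 - 14 = 2$)
$-1586 - \left(t{\left(41 \right)} + 1770\right) \left(1232 + 877\right) = -1586 - \left(2 + 1770\right) \left(1232 + 877\right) = -1586 - 1772 \cdot 2109 = -1586 - 3737148 = -3738734$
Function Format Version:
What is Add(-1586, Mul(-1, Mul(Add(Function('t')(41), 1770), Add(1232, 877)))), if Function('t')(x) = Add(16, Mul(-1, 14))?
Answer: -3738734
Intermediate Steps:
Function('t')(x) = 2 (Function('t')(x) = Add(16, -14) = 2)
Add(-1586, Mul(-1, Mul(Add(Function('t')(41), 1770), Add(1232, 877)))) = Add(-1586, Mul(-1, Mul(Add(2, 1770), Add(1232, 877)))) = Add(-1586, Mul(-1, Mul(1772, 2109))) = Add(-1586, Mul(-1, 3737148)) = Add(-1586, -3737148) = -3738734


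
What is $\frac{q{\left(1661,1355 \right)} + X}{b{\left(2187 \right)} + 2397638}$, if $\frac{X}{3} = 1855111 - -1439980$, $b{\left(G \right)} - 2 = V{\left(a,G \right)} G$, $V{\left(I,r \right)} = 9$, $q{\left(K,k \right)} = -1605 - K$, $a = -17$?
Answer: $\frac{9882007}{2417323} \approx 4.088$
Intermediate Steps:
$b{\left(G \right)} = 2 + 9 G$
$X = 9885273$ ($X = 3 \left(1855111 - -1439980\right) = 3 \left(1855111 + 1439980\right) = 3 \cdot 3295091 = 9885273$)
$\frac{q{\left(1661,1355 \right)} + X}{b{\left(2187 \right)} + 2397638} = \frac{\left(-1605 - 1661\right) + 9885273}{\left(2 + 9 \cdot 2187\right) + 2397638} = \frac{\left(-1605 - 1661\right) + 9885273}{\left(2 + 19683\right) + 2397638} = \frac{-3266 + 9885273}{19685 + 2397638} = \frac{9882007}{2417323}$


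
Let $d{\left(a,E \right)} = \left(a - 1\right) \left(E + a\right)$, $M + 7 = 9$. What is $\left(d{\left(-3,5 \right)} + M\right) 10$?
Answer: $-60$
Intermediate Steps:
$M = 2$ ($M = -7 + 9 = 2$)
$d{\left(a,E \right)} = \left(-1 + a\right) \left(E + a\right)$
$\left(d{\left(-3,5 \right)} + M\right) 10 = \left(\left(\left(-3\right)^{2} - 5 - -3 + 5 \left(-3\right)\right) + 2\right) 10 = \left(\left(9 - 5 + 3 - 15\right) + 2\right) 10 = \left(-8 + 2\right) 10 = \left(-6\right) 10 = -60$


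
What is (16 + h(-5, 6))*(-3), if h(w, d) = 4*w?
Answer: 12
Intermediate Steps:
(16 + h(-5, 6))*(-3) = (16 + 4*(-5))*(-3) = (16 - 20)*(-3) = -4*(-3) = 12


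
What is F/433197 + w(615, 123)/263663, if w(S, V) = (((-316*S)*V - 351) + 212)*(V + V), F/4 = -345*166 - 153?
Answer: -849140299901618/38072673537 ≈ -22303.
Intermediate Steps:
F = -229692 (F = 4*(-345*166 - 153) = 4*(-57270 - 153) = 4*(-57423) = -229692)
w(S, V) = 2*V*(-139 - 316*S*V) (w(S, V) = ((-316*S*V - 351) + 212)*(2*V) = ((-351 - 316*S*V) + 212)*(2*V) = (-139 - 316*S*V)*(2*V) = 2*V*(-139 - 316*S*V))
F/433197 + w(615, 123)/263663 = -229692/433197 - 2*123*(139 + 316*615*123)/263663 = -229692*1/433197 - 2*123*(139 + 23903820)*(1/263663) = -76564/144399 - 2*123*23903959*(1/263663) = -76564/144399 - 5880373914*1/263663 = -76564/144399 - 5880373914/263663 = -849140299901618/38072673537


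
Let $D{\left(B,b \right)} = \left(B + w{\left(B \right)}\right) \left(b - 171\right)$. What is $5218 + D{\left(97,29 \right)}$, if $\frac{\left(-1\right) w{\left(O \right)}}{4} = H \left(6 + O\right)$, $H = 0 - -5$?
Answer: $283964$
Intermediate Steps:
$H = 5$ ($H = 0 + 5 = 5$)
$w{\left(O \right)} = -120 - 20 O$ ($w{\left(O \right)} = - 4 \cdot 5 \left(6 + O\right) = - 4 \left(30 + 5 O\right) = -120 - 20 O$)
$D{\left(B,b \right)} = \left(-171 + b\right) \left(-120 - 19 B\right)$ ($D{\left(B,b \right)} = \left(B - \left(120 + 20 B\right)\right) \left(b - 171\right) = \left(-120 - 19 B\right) \left(-171 + b\right) = \left(-171 + b\right) \left(-120 - 19 B\right)$)
$5218 + D{\left(97,29 \right)} = 5218 + \left(20520 - 3480 + 3249 \cdot 97 - 1843 \cdot 29\right) = 5218 + \left(20520 - 3480 + 315153 - 53447\right) = 5218 + 278746 = 283964$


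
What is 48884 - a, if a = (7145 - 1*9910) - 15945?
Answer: 67594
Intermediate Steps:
a = -18710 (a = (7145 - 9910) - 15945 = -2765 - 15945 = -18710)
48884 - a = 48884 - 1*(-18710) = 48884 + 18710 = 67594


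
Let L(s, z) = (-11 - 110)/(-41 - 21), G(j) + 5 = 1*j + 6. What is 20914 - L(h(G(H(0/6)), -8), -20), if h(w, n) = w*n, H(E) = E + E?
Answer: 1296547/62 ≈ 20912.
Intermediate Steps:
H(E) = 2*E
G(j) = 1 + j (G(j) = -5 + (1*j + 6) = -5 + (j + 6) = -5 + (6 + j) = 1 + j)
h(w, n) = n*w
L(s, z) = 121/62 (L(s, z) = -121/(-62) = -121*(-1/62) = 121/62)
20914 - L(h(G(H(0/6)), -8), -20) = 20914 - 1*121/62 = 20914 - 121/62 = 1296547/62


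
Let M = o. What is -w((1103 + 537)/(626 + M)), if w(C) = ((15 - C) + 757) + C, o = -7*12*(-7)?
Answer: -772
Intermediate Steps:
o = 588 (o = -84*(-7) = 588)
M = 588
w(C) = 772 (w(C) = (772 - C) + C = 772)
-w((1103 + 537)/(626 + M)) = -1*772 = -772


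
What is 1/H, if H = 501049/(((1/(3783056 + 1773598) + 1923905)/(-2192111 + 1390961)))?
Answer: -1527210630553/318646646193764700 ≈ -4.7928e-6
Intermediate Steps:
H = -318646646193764700/1527210630553 (H = 501049/(((1/5556654 + 1923905)/(-801150))) = 501049/(((1/5556654 + 1923905)*(-1/801150))) = 501049/(((10690474413871/5556654)*(-1/801150))) = 501049/(-1527210630553/635959050300) = 501049*(-635959050300/1527210630553) = -318646646193764700/1527210630553 ≈ -2.0865e+5)
1/H = 1/(-318646646193764700/1527210630553) = -1527210630553/318646646193764700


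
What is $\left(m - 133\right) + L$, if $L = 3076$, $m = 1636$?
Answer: $4579$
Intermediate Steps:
$\left(m - 133\right) + L = \left(1636 - 133\right) + 3076 = 1503 + 3076 = 4579$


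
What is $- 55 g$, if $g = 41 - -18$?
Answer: $-3245$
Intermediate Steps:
$g = 59$ ($g = 41 + 18 = 59$)
$- 55 g = \left(-55\right) 59 = -3245$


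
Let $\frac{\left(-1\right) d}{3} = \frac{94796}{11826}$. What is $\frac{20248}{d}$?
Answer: $- \frac{19954404}{23699} \approx -841.99$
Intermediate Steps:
$d = - \frac{47398}{1971}$ ($d = - 3 \cdot \frac{94796}{11826} = - 3 \cdot 94796 \cdot \frac{1}{11826} = \left(-3\right) \frac{47398}{5913} = - \frac{47398}{1971} \approx -24.048$)
$\frac{20248}{d} = \frac{20248}{- \frac{47398}{1971}} = 20248 \left(- \frac{1971}{47398}\right) = - \frac{19954404}{23699}$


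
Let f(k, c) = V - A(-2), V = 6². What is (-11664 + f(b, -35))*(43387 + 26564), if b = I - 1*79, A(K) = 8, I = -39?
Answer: -813949836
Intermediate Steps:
V = 36
b = -118 (b = -39 - 1*79 = -39 - 79 = -118)
f(k, c) = 28 (f(k, c) = 36 - 1*8 = 36 - 8 = 28)
(-11664 + f(b, -35))*(43387 + 26564) = (-11664 + 28)*(43387 + 26564) = -11636*69951 = -813949836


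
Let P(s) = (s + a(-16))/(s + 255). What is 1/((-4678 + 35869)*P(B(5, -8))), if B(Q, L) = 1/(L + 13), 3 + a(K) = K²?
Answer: 638/19743903 ≈ 3.2314e-5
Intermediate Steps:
a(K) = -3 + K²
B(Q, L) = 1/(13 + L)
P(s) = (253 + s)/(255 + s) (P(s) = (s + (-3 + (-16)²))/(s + 255) = (s + (-3 + 256))/(255 + s) = (s + 253)/(255 + s) = (253 + s)/(255 + s))
1/((-4678 + 35869)*P(B(5, -8))) = 1/((-4678 + 35869)*(((253 + 1/(13 - 8))/(255 + 1/(13 - 8))))) = 1/(31191*(((253 + 1/5)/(255 + 1/5)))) = 1/(31191*(((253 + ⅕)/(255 + ⅕)))) = 1/(31191*(((1266/5)/(1276/5)))) = 1/(31191*(((5/1276)*(1266/5)))) = 1/(31191*(633/638)) = (1/31191)*(638/633) = 638/19743903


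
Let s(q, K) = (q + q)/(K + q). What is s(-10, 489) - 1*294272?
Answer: -140956308/479 ≈ -2.9427e+5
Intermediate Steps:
s(q, K) = 2*q/(K + q) (s(q, K) = (2*q)/(K + q) = 2*q/(K + q))
s(-10, 489) - 1*294272 = 2*(-10)/(489 - 10) - 1*294272 = 2*(-10)/479 - 294272 = 2*(-10)*(1/479) - 294272 = -20/479 - 294272 = -140956308/479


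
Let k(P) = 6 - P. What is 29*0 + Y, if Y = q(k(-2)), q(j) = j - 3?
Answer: 5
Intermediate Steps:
q(j) = -3 + j
Y = 5 (Y = -3 + (6 - 1*(-2)) = -3 + (6 + 2) = -3 + 8 = 5)
29*0 + Y = 29*0 + 5 = 0 + 5 = 5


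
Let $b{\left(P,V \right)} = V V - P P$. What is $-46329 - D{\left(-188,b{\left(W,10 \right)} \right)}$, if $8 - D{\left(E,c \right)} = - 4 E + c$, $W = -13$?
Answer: $-45654$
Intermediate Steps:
$b{\left(P,V \right)} = V^{2} - P^{2}$
$D{\left(E,c \right)} = 8 - c + 4 E$ ($D{\left(E,c \right)} = 8 - \left(- 4 E + c\right) = 8 - \left(c - 4 E\right) = 8 + \left(- c + 4 E\right) = 8 - c + 4 E$)
$-46329 - D{\left(-188,b{\left(W,10 \right)} \right)} = -46329 - \left(8 - \left(10^{2} - \left(-13\right)^{2}\right) + 4 \left(-188\right)\right) = -46329 - \left(8 - \left(100 - 169\right) - 752\right) = -46329 - \left(8 - -69 - 752\right) = -46329 - \left(8 + 69 - 752\right) = -46329 - -675 = -46329 + 675 = -45654$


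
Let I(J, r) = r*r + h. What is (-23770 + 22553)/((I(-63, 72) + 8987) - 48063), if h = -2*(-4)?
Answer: 1217/33884 ≈ 0.035917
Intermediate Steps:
h = 8
I(J, r) = 8 + r² (I(J, r) = r*r + 8 = r² + 8 = 8 + r²)
(-23770 + 22553)/((I(-63, 72) + 8987) - 48063) = (-23770 + 22553)/(((8 + 72²) + 8987) - 48063) = -1217/(((8 + 5184) + 8987) - 48063) = -1217/((5192 + 8987) - 48063) = -1217/(14179 - 48063) = -1217/(-33884) = -1217*(-1/33884) = 1217/33884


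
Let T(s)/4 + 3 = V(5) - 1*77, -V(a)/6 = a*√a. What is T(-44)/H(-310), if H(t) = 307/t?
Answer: 99200/307 + 37200*√5/307 ≈ 594.08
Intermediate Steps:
V(a) = -6*a^(3/2) (V(a) = -6*a*√a = -6*a^(3/2))
T(s) = -320 - 120*√5 (T(s) = -12 + 4*(-30*√5 - 1*77) = -12 + 4*(-30*√5 - 77) = -12 + 4*(-77 - 30*√5) = -12 + (-308 - 120*√5) = -320 - 120*√5)
T(-44)/H(-310) = (-320 - 120*√5)/((307/(-310))) = (-320 - 120*√5)/((307*(-1/310))) = (-320 - 120*√5)/(-307/310) = (-320 - 120*√5)*(-310/307) = 99200/307 + 37200*√5/307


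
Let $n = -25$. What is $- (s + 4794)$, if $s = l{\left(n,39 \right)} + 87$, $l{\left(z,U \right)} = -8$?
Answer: $-4873$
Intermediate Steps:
$s = 79$ ($s = -8 + 87 = 79$)
$- (s + 4794) = - (79 + 4794) = \left(-1\right) 4873 = -4873$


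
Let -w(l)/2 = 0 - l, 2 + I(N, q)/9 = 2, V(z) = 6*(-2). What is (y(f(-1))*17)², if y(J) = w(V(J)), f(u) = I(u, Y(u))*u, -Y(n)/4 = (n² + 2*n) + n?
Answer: 166464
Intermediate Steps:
Y(n) = -12*n - 4*n² (Y(n) = -4*((n² + 2*n) + n) = -4*(n² + 3*n) = -12*n - 4*n²)
V(z) = -12
I(N, q) = 0 (I(N, q) = -18 + 9*2 = -18 + 18 = 0)
f(u) = 0 (f(u) = 0*u = 0)
w(l) = 2*l (w(l) = -2*(0 - l) = -(-2)*l = 2*l)
y(J) = -24 (y(J) = 2*(-12) = -24)
(y(f(-1))*17)² = (-24*17)² = (-408)² = 166464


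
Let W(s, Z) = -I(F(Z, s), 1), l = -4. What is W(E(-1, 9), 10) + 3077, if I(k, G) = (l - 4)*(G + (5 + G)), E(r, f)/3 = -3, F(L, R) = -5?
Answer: 3133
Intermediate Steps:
E(r, f) = -9 (E(r, f) = 3*(-3) = -9)
I(k, G) = -40 - 16*G (I(k, G) = (-4 - 4)*(G + (5 + G)) = -8*(5 + 2*G) = -40 - 16*G)
W(s, Z) = 56 (W(s, Z) = -(-40 - 16*1) = -(-40 - 16) = -1*(-56) = 56)
W(E(-1, 9), 10) + 3077 = 56 + 3077 = 3133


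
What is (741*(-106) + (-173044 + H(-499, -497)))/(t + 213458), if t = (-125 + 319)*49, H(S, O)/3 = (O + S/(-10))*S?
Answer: 596741/318520 ≈ 1.8735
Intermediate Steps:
H(S, O) = 3*S*(O - S/10) (H(S, O) = 3*((O + S/(-10))*S) = 3*((O + S*(-⅒))*S) = 3*((O - S/10)*S) = 3*(S*(O - S/10)) = 3*S*(O - S/10))
t = 9506 (t = 194*49 = 9506)
(741*(-106) + (-173044 + H(-499, -497)))/(t + 213458) = (741*(-106) + (-173044 + (3/10)*(-499)*(-1*(-499) + 10*(-497))))/(9506 + 213458) = (-78546 + (-173044 + (3/10)*(-499)*(499 - 4970)))/222964 = (-78546 + (-173044 + (3/10)*(-499)*(-4471)))*(1/222964) = (-78546 + (-173044 + 6693087/10))*(1/222964) = (-78546 + 4962647/10)*(1/222964) = (4177187/10)*(1/222964) = 596741/318520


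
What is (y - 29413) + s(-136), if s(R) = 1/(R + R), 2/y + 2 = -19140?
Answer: -4504189747/153136 ≈ -29413.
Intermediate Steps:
y = -1/9571 (y = 2/(-2 - 19140) = 2/(-19142) = 2*(-1/19142) = -1/9571 ≈ -0.00010448)
s(R) = 1/(2*R)
(y - 29413) + s(-136) = (-1/9571 - 29413) + (1/2)/(-136) = -281511824/9571 + (1/2)*(-1/136) = -281511824/9571 - 1/272 = -4504189747/153136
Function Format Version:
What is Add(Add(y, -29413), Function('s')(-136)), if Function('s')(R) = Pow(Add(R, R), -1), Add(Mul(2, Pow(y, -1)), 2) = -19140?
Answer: Rational(-4504189747, 153136) ≈ -29413.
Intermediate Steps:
y = Rational(-1, 9571) (y = Mul(2, Pow(Add(-2, -19140), -1)) = Mul(2, Pow(-19142, -1)) = Mul(2, Rational(-1, 19142)) = Rational(-1, 9571) ≈ -0.00010448)
Function('s')(R) = Mul(Rational(1, 2), Pow(R, -1)) (Function('s')(R) = Pow(Mul(2, R), -1) = Mul(Rational(1, 2), Pow(R, -1)))
Add(Add(y, -29413), Function('s')(-136)) = Add(Add(Rational(-1, 9571), -29413), Mul(Rational(1, 2), Pow(-136, -1))) = Add(Rational(-281511824, 9571), Mul(Rational(1, 2), Rational(-1, 136))) = Add(Rational(-281511824, 9571), Rational(-1, 272)) = Rational(-4504189747, 153136)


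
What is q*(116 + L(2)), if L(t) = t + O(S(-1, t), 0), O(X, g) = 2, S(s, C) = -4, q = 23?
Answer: 2760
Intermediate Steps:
L(t) = 2 + t (L(t) = t + 2 = 2 + t)
q*(116 + L(2)) = 23*(116 + (2 + 2)) = 23*(116 + 4) = 23*120 = 2760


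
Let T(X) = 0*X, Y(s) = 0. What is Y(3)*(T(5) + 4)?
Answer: 0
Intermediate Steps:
T(X) = 0
Y(3)*(T(5) + 4) = 0*(0 + 4) = 0*4 = 0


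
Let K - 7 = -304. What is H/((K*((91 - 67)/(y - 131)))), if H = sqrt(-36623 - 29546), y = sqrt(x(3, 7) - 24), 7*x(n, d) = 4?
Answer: sqrt(18990503)/24948 + 131*I*sqrt(66169)/7128 ≈ 0.17468 + 4.7275*I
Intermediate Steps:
K = -297 (K = 7 - 304 = -297)
x(n, d) = 4/7 (x(n, d) = (1/7)*4 = 4/7)
y = 2*I*sqrt(287)/7 (y = sqrt(4/7 - 24) = sqrt(-164/7) = 2*I*sqrt(287)/7 ≈ 4.8403*I)
H = I*sqrt(66169) (H = sqrt(-66169) = I*sqrt(66169) ≈ 257.23*I)
H/((K*((91 - 67)/(y - 131)))) = (I*sqrt(66169))/((-297*(91 - 67)/(2*I*sqrt(287)/7 - 131))) = (I*sqrt(66169))/((-7128/(-131 + 2*I*sqrt(287)/7))) = (I*sqrt(66169))*(131/7128 - I*sqrt(287)/24948) = I*sqrt(66169)*(131/7128 - I*sqrt(287)/24948)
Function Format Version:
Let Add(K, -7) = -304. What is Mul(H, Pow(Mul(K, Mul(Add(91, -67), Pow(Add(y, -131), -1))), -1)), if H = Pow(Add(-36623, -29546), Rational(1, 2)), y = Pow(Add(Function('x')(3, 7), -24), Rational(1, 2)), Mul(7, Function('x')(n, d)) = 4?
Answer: Add(Mul(Rational(1, 24948), Pow(18990503, Rational(1, 2))), Mul(Rational(131, 7128), I, Pow(66169, Rational(1, 2)))) ≈ Add(0.17468, Mul(4.7275, I))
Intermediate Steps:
K = -297 (K = Add(7, -304) = -297)
Function('x')(n, d) = Rational(4, 7) (Function('x')(n, d) = Mul(Rational(1, 7), 4) = Rational(4, 7))
y = Mul(Rational(2, 7), I, Pow(287, Rational(1, 2))) (y = Pow(Add(Rational(4, 7), -24), Rational(1, 2)) = Pow(Rational(-164, 7), Rational(1, 2)) = Mul(Rational(2, 7), I, Pow(287, Rational(1, 2))) ≈ Mul(4.8403, I))
H = Mul(I, Pow(66169, Rational(1, 2))) (H = Pow(-66169, Rational(1, 2)) = Mul(I, Pow(66169, Rational(1, 2))) ≈ Mul(257.23, I))
Mul(H, Pow(Mul(K, Mul(Add(91, -67), Pow(Add(y, -131), -1))), -1)) = Mul(Mul(I, Pow(66169, Rational(1, 2))), Pow(Mul(-297, Mul(Add(91, -67), Pow(Add(Mul(Rational(2, 7), I, Pow(287, Rational(1, 2))), -131), -1))), -1)) = Mul(Mul(I, Pow(66169, Rational(1, 2))), Pow(Mul(-297, Mul(24, Pow(Add(-131, Mul(Rational(2, 7), I, Pow(287, Rational(1, 2)))), -1))), -1)) = Mul(Mul(I, Pow(66169, Rational(1, 2))), Pow(Mul(-7128, Pow(Add(-131, Mul(Rational(2, 7), I, Pow(287, Rational(1, 2)))), -1)), -1)) = Mul(Mul(I, Pow(66169, Rational(1, 2))), Add(Rational(131, 7128), Mul(Rational(-1, 24948), I, Pow(287, Rational(1, 2))))) = Mul(I, Pow(66169, Rational(1, 2)), Add(Rational(131, 7128), Mul(Rational(-1, 24948), I, Pow(287, Rational(1, 2)))))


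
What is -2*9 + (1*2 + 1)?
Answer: -15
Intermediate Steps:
-2*9 + (1*2 + 1) = -18 + (2 + 1) = -18 + 3 = -15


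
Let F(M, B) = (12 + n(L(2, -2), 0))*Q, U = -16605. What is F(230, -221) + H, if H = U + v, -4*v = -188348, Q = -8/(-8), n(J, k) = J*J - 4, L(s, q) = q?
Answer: 30494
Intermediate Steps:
n(J, k) = -4 + J² (n(J, k) = J² - 4 = -4 + J²)
Q = 1 (Q = -8*(-⅛) = 1)
v = 47087 (v = -¼*(-188348) = 47087)
H = 30482 (H = -16605 + 47087 = 30482)
F(M, B) = 12 (F(M, B) = (12 + (-4 + (-2)²))*1 = (12 + (-4 + 4))*1 = (12 + 0)*1 = 12*1 = 12)
F(230, -221) + H = 12 + 30482 = 30494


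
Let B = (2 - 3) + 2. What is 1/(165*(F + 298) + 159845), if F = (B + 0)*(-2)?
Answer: 1/208685 ≈ 4.7919e-6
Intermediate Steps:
B = 1 (B = -1 + 2 = 1)
F = -2 (F = (1 + 0)*(-2) = 1*(-2) = -2)
1/(165*(F + 298) + 159845) = 1/(165*(-2 + 298) + 159845) = 1/(165*296 + 159845) = 1/(48840 + 159845) = 1/208685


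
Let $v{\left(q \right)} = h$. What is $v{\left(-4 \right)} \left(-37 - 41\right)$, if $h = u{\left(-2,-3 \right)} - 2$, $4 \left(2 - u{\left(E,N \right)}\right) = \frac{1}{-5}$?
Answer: $- \frac{39}{10} \approx -3.9$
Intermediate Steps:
$u{\left(E,N \right)} = \frac{41}{20}$ ($u{\left(E,N \right)} = 2 - \frac{1}{4 \left(-5\right)} = 2 - - \frac{1}{20} = 2 + \frac{1}{20} = \frac{41}{20}$)
$h = \frac{1}{20}$ ($h = \frac{41}{20} - 2 = \frac{1}{20} \approx 0.05$)
$v{\left(q \right)} = \frac{1}{20}$
$v{\left(-4 \right)} \left(-37 - 41\right) = \frac{-37 - 41}{20} = \frac{1}{20} \left(-78\right) = - \frac{39}{10}$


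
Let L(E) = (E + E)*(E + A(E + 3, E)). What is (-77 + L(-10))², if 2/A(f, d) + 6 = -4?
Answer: 16129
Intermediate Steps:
A(f, d) = -⅕ (A(f, d) = 2/(-6 - 4) = 2/(-10) = 2*(-⅒) = -⅕)
L(E) = 2*E*(-⅕ + E) (L(E) = (E + E)*(E - ⅕) = (2*E)*(-⅕ + E) = 2*E*(-⅕ + E))
(-77 + L(-10))² = (-77 + (⅖)*(-10)*(-1 + 5*(-10)))² = (-77 + (⅖)*(-10)*(-1 - 50))² = (-77 + (⅖)*(-10)*(-51))² = (-77 + 204)² = 127² = 16129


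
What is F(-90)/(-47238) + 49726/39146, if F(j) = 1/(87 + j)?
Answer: 6660595/5243418 ≈ 1.2703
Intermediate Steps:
F(-90)/(-47238) + 49726/39146 = 1/((87 - 90)*(-47238)) + 49726/39146 = -1/47238/(-3) + 49726*(1/39146) = -⅓*(-1/47238) + 47/37 = 1/141714 + 47/37 = 6660595/5243418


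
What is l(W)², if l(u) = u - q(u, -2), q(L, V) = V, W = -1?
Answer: 1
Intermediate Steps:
l(u) = 2 + u (l(u) = u - 1*(-2) = u + 2 = 2 + u)
l(W)² = (2 - 1)² = 1² = 1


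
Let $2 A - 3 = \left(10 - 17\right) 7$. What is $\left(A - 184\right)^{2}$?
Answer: $42849$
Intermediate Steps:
$A = -23$ ($A = \frac{3}{2} + \frac{\left(10 - 17\right) 7}{2} = \frac{3}{2} + \frac{\left(-7\right) 7}{2} = \frac{3}{2} + \frac{1}{2} \left(-49\right) = \frac{3}{2} - \frac{49}{2} = -23$)
$\left(A - 184\right)^{2} = \left(-23 - 184\right)^{2} = \left(-207\right)^{2} = 42849$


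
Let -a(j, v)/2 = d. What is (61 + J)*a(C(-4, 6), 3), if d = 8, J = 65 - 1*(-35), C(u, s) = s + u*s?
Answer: -2576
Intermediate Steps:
C(u, s) = s + s*u
J = 100 (J = 65 + 35 = 100)
a(j, v) = -16 (a(j, v) = -2*8 = -16)
(61 + J)*a(C(-4, 6), 3) = (61 + 100)*(-16) = 161*(-16) = -2576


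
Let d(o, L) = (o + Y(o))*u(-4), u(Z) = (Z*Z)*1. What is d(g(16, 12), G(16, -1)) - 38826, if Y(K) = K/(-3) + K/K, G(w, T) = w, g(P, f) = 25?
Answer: -115630/3 ≈ -38543.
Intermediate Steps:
u(Z) = Z² (u(Z) = Z²*1 = Z²)
Y(K) = 1 - K/3 (Y(K) = K*(-⅓) + 1 = -K/3 + 1 = 1 - K/3)
d(o, L) = 16 + 32*o/3 (d(o, L) = (o + (1 - o/3))*(-4)² = (1 + 2*o/3)*16 = 16 + 32*o/3)
d(g(16, 12), G(16, -1)) - 38826 = (16 + (32/3)*25) - 38826 = (16 + 800/3) - 38826 = 848/3 - 38826 = -115630/3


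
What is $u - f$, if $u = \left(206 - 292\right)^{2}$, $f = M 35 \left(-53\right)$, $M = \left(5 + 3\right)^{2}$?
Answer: $126116$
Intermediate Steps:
$M = 64$ ($M = 8^{2} = 64$)
$f = -118720$ ($f = 64 \cdot 35 \left(-53\right) = 2240 \left(-53\right) = -118720$)
$u = 7396$ ($u = \left(-86\right)^{2} = 7396$)
$u - f = 7396 - -118720 = 7396 + 118720 = 126116$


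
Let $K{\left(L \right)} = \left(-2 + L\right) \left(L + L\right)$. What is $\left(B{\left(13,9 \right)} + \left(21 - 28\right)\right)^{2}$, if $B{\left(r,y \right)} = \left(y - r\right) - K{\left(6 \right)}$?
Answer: $3481$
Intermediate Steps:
$K{\left(L \right)} = 2 L \left(-2 + L\right)$ ($K{\left(L \right)} = \left(-2 + L\right) 2 L = 2 L \left(-2 + L\right)$)
$B{\left(r,y \right)} = -48 + y - r$ ($B{\left(r,y \right)} = \left(y - r\right) - 2 \cdot 6 \left(-2 + 6\right) = \left(y - r\right) - 2 \cdot 6 \cdot 4 = \left(y - r\right) - 48 = -48 + y - r$)
$\left(B{\left(13,9 \right)} + \left(21 - 28\right)\right)^{2} = \left(\left(-48 + 9 - 13\right) + \left(21 - 28\right)\right)^{2} = \left(\left(-48 + 9 - 13\right) - 7\right)^{2} = \left(-52 - 7\right)^{2} = \left(-59\right)^{2} = 3481$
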